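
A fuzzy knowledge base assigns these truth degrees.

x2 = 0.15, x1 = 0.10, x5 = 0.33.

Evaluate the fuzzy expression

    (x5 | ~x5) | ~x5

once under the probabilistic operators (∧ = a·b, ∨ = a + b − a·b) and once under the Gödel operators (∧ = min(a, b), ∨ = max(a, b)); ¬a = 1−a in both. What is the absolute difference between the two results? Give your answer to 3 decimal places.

0.257

Under probabilistic:
  ~x5 = 1 − 0.3300 = 0.6700
  x5 | ~x5 = a + b − a·b on (0.3300, 0.6700) = 0.7789
  ~x5 = 1 − 0.3300 = 0.6700
  (x5 | ~x5) | ~x5 = a + b − a·b on (0.7789, 0.6700) = 0.9270
  → value = 0.9270
Under Gödel:
  ~x5 = 1 − 0.33 = 0.67
  x5 | ~x5 = max(a, b) on (0.33, 0.67) = 0.67
  ~x5 = 1 − 0.33 = 0.67
  (x5 | ~x5) | ~x5 = max(a, b) on (0.67, 0.67) = 0.67
  → value = 0.6700
|0.9270 − 0.6700| = 0.257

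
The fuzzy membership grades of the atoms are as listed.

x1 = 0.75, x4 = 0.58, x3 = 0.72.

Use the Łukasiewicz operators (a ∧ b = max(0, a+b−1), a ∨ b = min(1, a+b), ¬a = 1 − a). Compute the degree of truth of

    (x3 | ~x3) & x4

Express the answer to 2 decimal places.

0.58

~x3 = 1 − 0.72 = 0.28
x3 | ~x3 = min(1, a+b) on (0.72, 0.28) = 1.00
(x3 | ~x3) & x4 = max(0, a+b−1) on (1.00, 0.58) = 0.58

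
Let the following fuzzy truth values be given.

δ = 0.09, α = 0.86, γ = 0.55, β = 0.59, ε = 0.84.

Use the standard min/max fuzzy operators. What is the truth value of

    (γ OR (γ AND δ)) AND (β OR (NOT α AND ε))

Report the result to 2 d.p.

γ AND δ = min(a, b) on (0.55, 0.09) = 0.09
γ OR (γ AND δ) = max(a, b) on (0.55, 0.09) = 0.55
NOT α = 1 − 0.86 = 0.14
NOT α AND ε = min(a, b) on (0.14, 0.84) = 0.14
β OR (NOT α AND ε) = max(a, b) on (0.59, 0.14) = 0.59
(γ OR (γ AND δ)) AND (β OR (NOT α AND ε)) = min(a, b) on (0.55, 0.59) = 0.55

0.55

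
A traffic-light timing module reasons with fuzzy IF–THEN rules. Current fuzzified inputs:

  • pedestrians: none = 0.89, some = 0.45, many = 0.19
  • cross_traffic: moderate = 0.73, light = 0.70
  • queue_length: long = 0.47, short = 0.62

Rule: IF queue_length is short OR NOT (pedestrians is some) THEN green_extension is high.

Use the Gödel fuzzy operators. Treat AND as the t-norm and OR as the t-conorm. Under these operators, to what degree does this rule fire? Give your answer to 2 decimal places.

firing strength: short=0.62, ¬some=1−0.45=0.55; OR[max(a, b)] → w = 0.62

0.62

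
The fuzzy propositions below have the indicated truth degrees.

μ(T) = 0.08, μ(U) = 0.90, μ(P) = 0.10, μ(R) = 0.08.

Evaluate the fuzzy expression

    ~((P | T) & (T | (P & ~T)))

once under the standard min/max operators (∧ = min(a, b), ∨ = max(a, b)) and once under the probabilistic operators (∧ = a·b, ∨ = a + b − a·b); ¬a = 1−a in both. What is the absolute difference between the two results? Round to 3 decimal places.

0.072

Under standard min/max:
  P | T = max(a, b) on (0.10, 0.08) = 0.10
  ~T = 1 − 0.08 = 0.92
  P & ~T = min(a, b) on (0.10, 0.92) = 0.10
  T | (P & ~T) = max(a, b) on (0.08, 0.10) = 0.10
  (P | T) & (T | (P & ~T)) = min(a, b) on (0.10, 0.10) = 0.10
  ~((P | T) & (T | (P & ~T))) = 1 − 0.10 = 0.90
  → value = 0.9000
Under probabilistic:
  P | T = a + b − a·b on (0.1000, 0.0800) = 0.1720
  ~T = 1 − 0.0800 = 0.9200
  P & ~T = a·b on (0.1000, 0.9200) = 0.0920
  T | (P & ~T) = a + b − a·b on (0.0800, 0.0920) = 0.1646
  (P | T) & (T | (P & ~T)) = a·b on (0.1720, 0.1646) = 0.0283
  ~((P | T) & (T | (P & ~T))) = 1 − 0.0283 = 0.9717
  → value = 0.9717
|0.9000 − 0.9717| = 0.072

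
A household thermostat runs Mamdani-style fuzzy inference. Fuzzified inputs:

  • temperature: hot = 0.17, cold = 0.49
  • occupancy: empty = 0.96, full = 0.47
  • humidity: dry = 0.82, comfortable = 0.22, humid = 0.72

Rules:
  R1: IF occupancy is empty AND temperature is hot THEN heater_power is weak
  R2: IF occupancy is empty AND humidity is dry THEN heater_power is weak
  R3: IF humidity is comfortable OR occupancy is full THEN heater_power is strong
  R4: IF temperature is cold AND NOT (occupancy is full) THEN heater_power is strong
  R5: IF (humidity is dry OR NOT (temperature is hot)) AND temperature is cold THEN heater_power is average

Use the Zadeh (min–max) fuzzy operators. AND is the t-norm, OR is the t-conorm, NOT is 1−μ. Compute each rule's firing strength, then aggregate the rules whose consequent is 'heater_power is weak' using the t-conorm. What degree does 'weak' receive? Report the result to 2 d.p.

R1: empty=0.96, hot=0.17; AND[min(a, b)] → w = 0.17
R2: empty=0.96, dry=0.82; AND[min(a, b)] → w = 0.82
R3: comfortable=0.22, full=0.47; OR[max(a, b)] → w = 0.47
R4: cold=0.49, ¬full=1−0.47=0.53; AND[min(a, b)] → w = 0.49
R5: (dry=0.82 OR ¬hot=1−0.17=0.83) = 0.83; AND[min(a, b)] with cold=0.49 → w = 0.49
Rules with consequent 'weak': {R1, R2} → strengths 0.17, 0.82
Aggregate via t-conorm [max(a, b)]: 0.82

0.82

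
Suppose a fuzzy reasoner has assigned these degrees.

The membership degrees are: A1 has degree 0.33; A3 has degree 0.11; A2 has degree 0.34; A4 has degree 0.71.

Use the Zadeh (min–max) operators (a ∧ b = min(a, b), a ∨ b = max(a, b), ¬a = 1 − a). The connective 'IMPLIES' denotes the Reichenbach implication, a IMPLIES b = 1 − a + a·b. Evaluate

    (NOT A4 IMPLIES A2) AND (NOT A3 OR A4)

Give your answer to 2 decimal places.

0.81

NOT A4 = 1 − 0.71 = 0.29
NOT A4 IMPLIES A2  [Reichenbach: 1 − a + a·b] with a=0.29, b=0.34 → 0.81
NOT A3 = 1 − 0.11 = 0.89
NOT A3 OR A4 = max(a, b) on (0.89, 0.71) = 0.89
(NOT A4 IMPLIES A2) AND (NOT A3 OR A4) = min(a, b) on (0.81, 0.89) = 0.81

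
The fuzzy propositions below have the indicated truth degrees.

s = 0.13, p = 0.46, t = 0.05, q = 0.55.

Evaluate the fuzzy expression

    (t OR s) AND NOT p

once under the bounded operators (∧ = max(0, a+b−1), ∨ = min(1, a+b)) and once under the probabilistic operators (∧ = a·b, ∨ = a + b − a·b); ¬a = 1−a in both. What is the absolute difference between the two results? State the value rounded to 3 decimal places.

Under bounded:
  t OR s = min(1, a+b) on (0.05, 0.13) = 0.18
  NOT p = 1 − 0.46 = 0.54
  (t OR s) AND NOT p = max(0, a+b−1) on (0.18, 0.54) = 0.00
  → value = 0.0000
Under probabilistic:
  t OR s = a + b − a·b on (0.0500, 0.1300) = 0.1735
  NOT p = 1 − 0.4600 = 0.5400
  (t OR s) AND NOT p = a·b on (0.1735, 0.5400) = 0.0937
  → value = 0.0937
|0.0000 − 0.0937| = 0.094

0.094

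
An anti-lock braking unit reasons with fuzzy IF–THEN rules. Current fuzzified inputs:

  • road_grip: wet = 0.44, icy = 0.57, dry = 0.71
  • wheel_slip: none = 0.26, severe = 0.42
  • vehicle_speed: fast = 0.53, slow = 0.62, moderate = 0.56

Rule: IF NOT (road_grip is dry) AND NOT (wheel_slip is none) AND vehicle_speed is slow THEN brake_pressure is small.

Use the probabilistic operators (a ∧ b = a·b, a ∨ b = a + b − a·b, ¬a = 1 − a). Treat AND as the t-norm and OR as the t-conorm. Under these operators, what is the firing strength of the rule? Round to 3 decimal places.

firing strength: ¬dry=1−0.71=0.29, ¬none=1−0.26=0.74, slow=0.62; AND[a·b] → w = 0.1331

0.133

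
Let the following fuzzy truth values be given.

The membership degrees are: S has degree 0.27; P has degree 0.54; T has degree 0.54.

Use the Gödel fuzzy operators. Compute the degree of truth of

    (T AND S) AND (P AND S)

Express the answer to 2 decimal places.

0.27

T AND S = min(a, b) on (0.54, 0.27) = 0.27
P AND S = min(a, b) on (0.54, 0.27) = 0.27
(T AND S) AND (P AND S) = min(a, b) on (0.27, 0.27) = 0.27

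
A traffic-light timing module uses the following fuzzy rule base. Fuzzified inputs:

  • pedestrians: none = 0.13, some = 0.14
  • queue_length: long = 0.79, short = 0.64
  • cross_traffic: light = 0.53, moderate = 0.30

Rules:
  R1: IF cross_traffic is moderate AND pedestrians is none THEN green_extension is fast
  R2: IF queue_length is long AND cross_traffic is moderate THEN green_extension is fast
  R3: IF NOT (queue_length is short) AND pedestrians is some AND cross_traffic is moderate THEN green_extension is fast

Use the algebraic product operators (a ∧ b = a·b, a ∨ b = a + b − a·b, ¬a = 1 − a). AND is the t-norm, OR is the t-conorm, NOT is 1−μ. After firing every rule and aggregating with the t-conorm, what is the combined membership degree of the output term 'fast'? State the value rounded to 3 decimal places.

0.278

R1: moderate=0.30, none=0.13; AND[a·b] → w = 0.0390
R2: long=0.79, moderate=0.30; AND[a·b] → w = 0.2370
R3: ¬short=1−0.64=0.36, some=0.14, moderate=0.30; AND[a·b] → w = 0.0151
Rules with consequent 'fast': {R1, R2, R3} → strengths 0.0390, 0.2370, 0.0151
Aggregate via t-conorm [a + b − a·b]: 0.2778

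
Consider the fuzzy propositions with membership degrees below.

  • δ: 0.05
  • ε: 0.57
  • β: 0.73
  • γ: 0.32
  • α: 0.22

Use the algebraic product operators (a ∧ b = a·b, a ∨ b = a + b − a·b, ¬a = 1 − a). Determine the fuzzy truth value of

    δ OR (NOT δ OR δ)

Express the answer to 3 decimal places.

NOT δ = 1 − 0.0500 = 0.9500
NOT δ OR δ = a + b − a·b on (0.9500, 0.0500) = 0.9525
δ OR (NOT δ OR δ) = a + b − a·b on (0.0500, 0.9525) = 0.9549

0.955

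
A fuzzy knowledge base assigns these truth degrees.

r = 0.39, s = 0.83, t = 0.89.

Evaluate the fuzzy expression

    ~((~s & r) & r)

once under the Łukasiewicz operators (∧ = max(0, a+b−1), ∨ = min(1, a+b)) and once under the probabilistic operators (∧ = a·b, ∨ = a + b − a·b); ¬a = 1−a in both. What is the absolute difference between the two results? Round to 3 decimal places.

0.026

Under Łukasiewicz:
  ~s = 1 − 0.83 = 0.17
  ~s & r = max(0, a+b−1) on (0.17, 0.39) = 0.00
  (~s & r) & r = max(0, a+b−1) on (0.00, 0.39) = 0.00
  ~((~s & r) & r) = 1 − 0.00 = 1.00
  → value = 1.0000
Under probabilistic:
  ~s = 1 − 0.8300 = 0.1700
  ~s & r = a·b on (0.1700, 0.3900) = 0.0663
  (~s & r) & r = a·b on (0.0663, 0.3900) = 0.0259
  ~((~s & r) & r) = 1 − 0.0259 = 0.9741
  → value = 0.9741
|1.0000 − 0.9741| = 0.026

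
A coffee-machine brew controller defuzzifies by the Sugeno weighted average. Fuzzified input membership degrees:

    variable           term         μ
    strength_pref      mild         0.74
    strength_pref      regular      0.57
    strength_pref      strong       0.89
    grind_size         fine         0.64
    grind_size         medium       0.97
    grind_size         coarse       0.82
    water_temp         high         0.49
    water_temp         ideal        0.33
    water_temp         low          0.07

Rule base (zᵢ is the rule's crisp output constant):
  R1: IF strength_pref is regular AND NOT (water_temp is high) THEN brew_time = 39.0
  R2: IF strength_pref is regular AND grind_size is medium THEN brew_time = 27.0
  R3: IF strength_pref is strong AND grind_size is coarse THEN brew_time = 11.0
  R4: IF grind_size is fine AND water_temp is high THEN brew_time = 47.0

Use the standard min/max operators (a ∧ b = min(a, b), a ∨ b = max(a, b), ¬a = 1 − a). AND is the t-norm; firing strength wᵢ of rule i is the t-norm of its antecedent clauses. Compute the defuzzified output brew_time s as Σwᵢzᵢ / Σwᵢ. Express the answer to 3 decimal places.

28.172

R1 (z=39.0): regular=0.57, ¬high=1−0.49=0.51; AND[min(a, b)] → w = 0.51
R2 (z=27.0): regular=0.57, medium=0.97; AND[min(a, b)] → w = 0.57
R3 (z=11.0): strong=0.89, coarse=0.82; AND[min(a, b)] → w = 0.82
R4 (z=47.0): fine=0.64, high=0.49; AND[min(a, b)] → w = 0.49
Weighted average = (0.51·39.0 + 0.57·27.0 + 0.82·11.0 + 0.49·47.0) / (0.51 + 0.57 + 0.82 + 0.49)
  = 67.3300 / 2.3900 = 28.172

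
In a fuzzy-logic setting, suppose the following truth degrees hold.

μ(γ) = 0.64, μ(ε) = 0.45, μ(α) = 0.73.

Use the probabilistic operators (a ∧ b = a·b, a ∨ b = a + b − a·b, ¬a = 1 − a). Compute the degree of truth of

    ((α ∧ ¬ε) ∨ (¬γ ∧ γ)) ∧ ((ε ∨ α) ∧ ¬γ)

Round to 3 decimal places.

¬ε = 1 − 0.4500 = 0.5500
α ∧ ¬ε = a·b on (0.7300, 0.5500) = 0.4015
¬γ = 1 − 0.6400 = 0.3600
¬γ ∧ γ = a·b on (0.3600, 0.6400) = 0.2304
(α ∧ ¬ε) ∨ (¬γ ∧ γ) = a + b − a·b on (0.4015, 0.2304) = 0.5394
ε ∨ α = a + b − a·b on (0.4500, 0.7300) = 0.8515
¬γ = 1 − 0.6400 = 0.3600
(ε ∨ α) ∧ ¬γ = a·b on (0.8515, 0.3600) = 0.3065
((α ∧ ¬ε) ∨ (¬γ ∧ γ)) ∧ ((ε ∨ α) ∧ ¬γ) = a·b on (0.5394, 0.3065) = 0.1653

0.165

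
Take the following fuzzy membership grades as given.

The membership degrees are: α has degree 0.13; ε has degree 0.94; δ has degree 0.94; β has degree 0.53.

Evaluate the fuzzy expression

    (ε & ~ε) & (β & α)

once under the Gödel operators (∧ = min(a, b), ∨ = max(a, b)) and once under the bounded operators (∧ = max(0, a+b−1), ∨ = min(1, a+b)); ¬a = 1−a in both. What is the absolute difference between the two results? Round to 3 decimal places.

0.060

Under Gödel:
  ~ε = 1 − 0.94 = 0.06
  ε & ~ε = min(a, b) on (0.94, 0.06) = 0.06
  β & α = min(a, b) on (0.53, 0.13) = 0.13
  (ε & ~ε) & (β & α) = min(a, b) on (0.06, 0.13) = 0.06
  → value = 0.0600
Under bounded:
  ~ε = 1 − 0.94 = 0.06
  ε & ~ε = max(0, a+b−1) on (0.94, 0.06) = 0.00
  β & α = max(0, a+b−1) on (0.53, 0.13) = 0.00
  (ε & ~ε) & (β & α) = max(0, a+b−1) on (0.00, 0.00) = 0.00
  → value = 0.0000
|0.0600 − 0.0000| = 0.060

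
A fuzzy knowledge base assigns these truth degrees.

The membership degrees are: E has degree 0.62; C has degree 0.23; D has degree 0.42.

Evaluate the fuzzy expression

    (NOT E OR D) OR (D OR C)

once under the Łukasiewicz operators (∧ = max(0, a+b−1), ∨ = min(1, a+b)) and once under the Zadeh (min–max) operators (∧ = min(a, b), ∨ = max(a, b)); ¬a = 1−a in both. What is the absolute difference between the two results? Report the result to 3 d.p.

Under Łukasiewicz:
  NOT E = 1 − 0.62 = 0.38
  NOT E OR D = min(1, a+b) on (0.38, 0.42) = 0.80
  D OR C = min(1, a+b) on (0.42, 0.23) = 0.65
  (NOT E OR D) OR (D OR C) = min(1, a+b) on (0.80, 0.65) = 1.00
  → value = 1.0000
Under Zadeh (min–max):
  NOT E = 1 − 0.62 = 0.38
  NOT E OR D = max(a, b) on (0.38, 0.42) = 0.42
  D OR C = max(a, b) on (0.42, 0.23) = 0.42
  (NOT E OR D) OR (D OR C) = max(a, b) on (0.42, 0.42) = 0.42
  → value = 0.4200
|1.0000 − 0.4200| = 0.580

0.580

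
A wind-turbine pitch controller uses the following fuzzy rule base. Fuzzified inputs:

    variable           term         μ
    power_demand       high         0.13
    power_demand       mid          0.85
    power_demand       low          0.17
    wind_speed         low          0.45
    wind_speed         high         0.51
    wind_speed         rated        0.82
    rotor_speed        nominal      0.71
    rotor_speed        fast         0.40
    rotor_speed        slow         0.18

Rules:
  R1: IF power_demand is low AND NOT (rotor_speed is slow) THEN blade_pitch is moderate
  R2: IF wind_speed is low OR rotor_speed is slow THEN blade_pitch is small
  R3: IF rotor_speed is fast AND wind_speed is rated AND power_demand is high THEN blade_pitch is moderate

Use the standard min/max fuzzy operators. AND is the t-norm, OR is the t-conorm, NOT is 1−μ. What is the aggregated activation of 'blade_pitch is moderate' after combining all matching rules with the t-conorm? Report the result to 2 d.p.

0.17

R1: low=0.17, ¬slow=1−0.18=0.82; AND[min(a, b)] → w = 0.17
R2: low=0.45, slow=0.18; OR[max(a, b)] → w = 0.45
R3: fast=0.40, rated=0.82, high=0.13; AND[min(a, b)] → w = 0.13
Rules with consequent 'moderate': {R1, R3} → strengths 0.17, 0.13
Aggregate via t-conorm [max(a, b)]: 0.17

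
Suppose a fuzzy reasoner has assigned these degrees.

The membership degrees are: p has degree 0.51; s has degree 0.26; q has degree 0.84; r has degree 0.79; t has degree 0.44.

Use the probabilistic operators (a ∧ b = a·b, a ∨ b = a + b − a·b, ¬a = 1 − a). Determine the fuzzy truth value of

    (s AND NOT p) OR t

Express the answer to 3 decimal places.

0.511

NOT p = 1 − 0.5100 = 0.4900
s AND NOT p = a·b on (0.2600, 0.4900) = 0.1274
(s AND NOT p) OR t = a + b − a·b on (0.1274, 0.4400) = 0.5113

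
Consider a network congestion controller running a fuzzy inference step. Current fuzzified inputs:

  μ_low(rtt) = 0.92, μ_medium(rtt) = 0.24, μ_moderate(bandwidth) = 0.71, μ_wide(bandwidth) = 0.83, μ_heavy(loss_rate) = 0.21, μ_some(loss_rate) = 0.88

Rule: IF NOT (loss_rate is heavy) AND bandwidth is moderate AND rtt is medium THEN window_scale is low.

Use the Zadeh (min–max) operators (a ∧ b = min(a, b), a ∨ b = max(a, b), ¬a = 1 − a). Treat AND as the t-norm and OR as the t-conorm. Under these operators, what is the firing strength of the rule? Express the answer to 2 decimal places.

0.24

firing strength: ¬heavy=1−0.21=0.79, moderate=0.71, medium=0.24; AND[min(a, b)] → w = 0.24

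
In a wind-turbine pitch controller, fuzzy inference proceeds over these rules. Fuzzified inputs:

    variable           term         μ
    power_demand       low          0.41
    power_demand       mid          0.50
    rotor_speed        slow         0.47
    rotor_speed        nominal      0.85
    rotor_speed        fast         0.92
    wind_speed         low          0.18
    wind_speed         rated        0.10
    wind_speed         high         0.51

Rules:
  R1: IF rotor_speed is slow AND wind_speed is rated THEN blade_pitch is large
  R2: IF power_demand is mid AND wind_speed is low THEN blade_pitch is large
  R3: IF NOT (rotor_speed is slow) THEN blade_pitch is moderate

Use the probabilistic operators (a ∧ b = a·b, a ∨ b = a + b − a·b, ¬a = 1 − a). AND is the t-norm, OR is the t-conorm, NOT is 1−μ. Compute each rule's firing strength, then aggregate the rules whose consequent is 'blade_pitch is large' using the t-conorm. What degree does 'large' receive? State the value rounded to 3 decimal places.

0.133

R1: slow=0.47, rated=0.10; AND[a·b] → w = 0.0470
R2: mid=0.50, low=0.18; AND[a·b] → w = 0.0900
R3: ¬slow=1−0.47=0.53 → w = 0.5300
Rules with consequent 'large': {R1, R2} → strengths 0.0470, 0.0900
Aggregate via t-conorm [a + b − a·b]: 0.1328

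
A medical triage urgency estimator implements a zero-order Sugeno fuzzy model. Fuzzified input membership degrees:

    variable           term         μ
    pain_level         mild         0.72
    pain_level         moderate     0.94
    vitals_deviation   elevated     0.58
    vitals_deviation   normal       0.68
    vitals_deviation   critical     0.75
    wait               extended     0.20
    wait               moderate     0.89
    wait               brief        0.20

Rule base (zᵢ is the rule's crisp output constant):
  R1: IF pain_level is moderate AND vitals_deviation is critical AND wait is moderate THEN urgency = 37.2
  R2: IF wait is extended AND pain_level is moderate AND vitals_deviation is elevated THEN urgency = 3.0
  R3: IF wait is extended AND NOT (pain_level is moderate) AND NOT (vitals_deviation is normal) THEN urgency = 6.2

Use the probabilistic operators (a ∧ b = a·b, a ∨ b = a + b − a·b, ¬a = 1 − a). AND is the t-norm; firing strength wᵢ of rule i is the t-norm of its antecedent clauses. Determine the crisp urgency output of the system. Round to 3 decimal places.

32.002

R1 (z=37.2): moderate=0.94, critical=0.75, moderate=0.89; AND[a·b] → w = 0.6274
R2 (z=3.0): extended=0.20, moderate=0.94, elevated=0.58; AND[a·b] → w = 0.1090
R3 (z=6.2): extended=0.20, ¬moderate=1−0.94=0.06, ¬normal=1−0.68=0.32; AND[a·b] → w = 0.0038
Weighted average = (0.6274·37.2 + 0.1090·3.0 + 0.0038·6.2) / (0.6274 + 0.1090 + 0.0038)
  = 23.6921 / 0.7403 = 32.002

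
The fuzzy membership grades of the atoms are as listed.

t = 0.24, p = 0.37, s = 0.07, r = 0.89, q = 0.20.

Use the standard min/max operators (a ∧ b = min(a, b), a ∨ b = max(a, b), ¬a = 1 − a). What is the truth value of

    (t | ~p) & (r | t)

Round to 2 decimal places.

~p = 1 − 0.37 = 0.63
t | ~p = max(a, b) on (0.24, 0.63) = 0.63
r | t = max(a, b) on (0.89, 0.24) = 0.89
(t | ~p) & (r | t) = min(a, b) on (0.63, 0.89) = 0.63

0.63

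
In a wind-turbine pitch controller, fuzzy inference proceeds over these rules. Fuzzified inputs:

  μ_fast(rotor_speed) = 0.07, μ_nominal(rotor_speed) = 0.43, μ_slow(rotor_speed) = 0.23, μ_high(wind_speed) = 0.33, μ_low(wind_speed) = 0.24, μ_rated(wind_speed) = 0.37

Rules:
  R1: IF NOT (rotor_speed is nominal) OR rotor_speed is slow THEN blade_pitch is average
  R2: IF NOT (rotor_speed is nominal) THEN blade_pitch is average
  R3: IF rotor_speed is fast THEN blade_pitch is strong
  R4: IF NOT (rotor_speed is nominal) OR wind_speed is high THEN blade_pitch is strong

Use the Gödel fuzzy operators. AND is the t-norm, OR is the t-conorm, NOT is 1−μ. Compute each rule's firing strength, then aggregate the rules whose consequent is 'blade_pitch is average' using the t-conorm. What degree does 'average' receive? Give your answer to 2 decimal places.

R1: ¬nominal=1−0.43=0.57, slow=0.23; OR[max(a, b)] → w = 0.57
R2: ¬nominal=1−0.43=0.57 → w = 0.57
R3: fast=0.07 → w = 0.07
R4: ¬nominal=1−0.43=0.57, high=0.33; OR[max(a, b)] → w = 0.57
Rules with consequent 'average': {R1, R2} → strengths 0.57, 0.57
Aggregate via t-conorm [max(a, b)]: 0.57

0.57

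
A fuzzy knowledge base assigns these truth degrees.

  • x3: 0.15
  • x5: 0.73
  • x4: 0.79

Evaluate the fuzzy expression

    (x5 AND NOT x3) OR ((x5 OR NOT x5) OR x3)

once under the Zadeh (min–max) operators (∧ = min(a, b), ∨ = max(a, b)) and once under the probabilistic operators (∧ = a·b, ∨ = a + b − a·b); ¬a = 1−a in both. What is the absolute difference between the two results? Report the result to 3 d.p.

Under Zadeh (min–max):
  NOT x3 = 1 − 0.15 = 0.85
  x5 AND NOT x3 = min(a, b) on (0.73, 0.85) = 0.73
  NOT x5 = 1 − 0.73 = 0.27
  x5 OR NOT x5 = max(a, b) on (0.73, 0.27) = 0.73
  (x5 OR NOT x5) OR x3 = max(a, b) on (0.73, 0.15) = 0.73
  (x5 AND NOT x3) OR ((x5 OR NOT x5) OR x3) = max(a, b) on (0.73, 0.73) = 0.73
  → value = 0.7300
Under probabilistic:
  NOT x3 = 1 − 0.1500 = 0.8500
  x5 AND NOT x3 = a·b on (0.7300, 0.8500) = 0.6205
  NOT x5 = 1 − 0.7300 = 0.2700
  x5 OR NOT x5 = a + b − a·b on (0.7300, 0.2700) = 0.8029
  (x5 OR NOT x5) OR x3 = a + b − a·b on (0.8029, 0.1500) = 0.8325
  (x5 AND NOT x3) OR ((x5 OR NOT x5) OR x3) = a + b − a·b on (0.6205, 0.8325) = 0.9364
  → value = 0.9364
|0.7300 − 0.9364| = 0.206

0.206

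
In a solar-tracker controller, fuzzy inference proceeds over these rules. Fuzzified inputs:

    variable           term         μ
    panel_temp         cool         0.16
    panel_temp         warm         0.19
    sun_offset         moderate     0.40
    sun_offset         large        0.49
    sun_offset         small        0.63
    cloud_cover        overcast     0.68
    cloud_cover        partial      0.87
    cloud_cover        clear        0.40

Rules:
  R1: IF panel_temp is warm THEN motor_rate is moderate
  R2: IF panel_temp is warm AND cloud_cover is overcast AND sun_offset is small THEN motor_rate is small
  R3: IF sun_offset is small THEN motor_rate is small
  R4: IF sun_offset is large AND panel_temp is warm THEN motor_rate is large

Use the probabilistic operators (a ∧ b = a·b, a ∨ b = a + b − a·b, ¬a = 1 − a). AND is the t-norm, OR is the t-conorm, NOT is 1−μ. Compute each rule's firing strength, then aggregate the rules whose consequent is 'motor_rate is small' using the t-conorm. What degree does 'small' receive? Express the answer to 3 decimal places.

0.660

R1: warm=0.19 → w = 0.1900
R2: warm=0.19, overcast=0.68, small=0.63; AND[a·b] → w = 0.0814
R3: small=0.63 → w = 0.6300
R4: large=0.49, warm=0.19; AND[a·b] → w = 0.0931
Rules with consequent 'small': {R2, R3} → strengths 0.0814, 0.6300
Aggregate via t-conorm [a + b − a·b]: 0.6601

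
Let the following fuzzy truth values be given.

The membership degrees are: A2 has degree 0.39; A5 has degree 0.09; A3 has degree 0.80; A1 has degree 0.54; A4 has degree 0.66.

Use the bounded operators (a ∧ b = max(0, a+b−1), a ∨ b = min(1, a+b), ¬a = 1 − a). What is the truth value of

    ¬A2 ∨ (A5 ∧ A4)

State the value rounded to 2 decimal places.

¬A2 = 1 − 0.39 = 0.61
A5 ∧ A4 = max(0, a+b−1) on (0.09, 0.66) = 0.00
¬A2 ∨ (A5 ∧ A4) = min(1, a+b) on (0.61, 0.00) = 0.61

0.61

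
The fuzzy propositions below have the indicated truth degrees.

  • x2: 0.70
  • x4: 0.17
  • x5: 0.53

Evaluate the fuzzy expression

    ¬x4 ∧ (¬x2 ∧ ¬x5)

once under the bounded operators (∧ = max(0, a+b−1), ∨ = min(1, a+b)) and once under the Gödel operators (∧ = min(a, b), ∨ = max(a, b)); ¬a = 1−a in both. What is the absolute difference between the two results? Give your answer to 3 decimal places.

0.300

Under bounded:
  ¬x4 = 1 − 0.17 = 0.83
  ¬x2 = 1 − 0.70 = 0.30
  ¬x5 = 1 − 0.53 = 0.47
  ¬x2 ∧ ¬x5 = max(0, a+b−1) on (0.30, 0.47) = 0.00
  ¬x4 ∧ (¬x2 ∧ ¬x5) = max(0, a+b−1) on (0.83, 0.00) = 0.00
  → value = 0.0000
Under Gödel:
  ¬x4 = 1 − 0.17 = 0.83
  ¬x2 = 1 − 0.70 = 0.30
  ¬x5 = 1 − 0.53 = 0.47
  ¬x2 ∧ ¬x5 = min(a, b) on (0.30, 0.47) = 0.30
  ¬x4 ∧ (¬x2 ∧ ¬x5) = min(a, b) on (0.83, 0.30) = 0.30
  → value = 0.3000
|0.0000 − 0.3000| = 0.300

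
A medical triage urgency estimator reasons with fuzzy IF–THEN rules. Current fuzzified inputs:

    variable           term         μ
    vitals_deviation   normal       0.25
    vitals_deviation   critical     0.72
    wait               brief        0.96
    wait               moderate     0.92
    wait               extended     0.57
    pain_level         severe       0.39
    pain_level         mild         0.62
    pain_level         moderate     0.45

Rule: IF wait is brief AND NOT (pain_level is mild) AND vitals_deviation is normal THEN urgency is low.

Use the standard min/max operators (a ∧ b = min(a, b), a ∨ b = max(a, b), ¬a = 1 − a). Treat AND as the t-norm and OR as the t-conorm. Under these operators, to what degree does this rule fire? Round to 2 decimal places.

firing strength: brief=0.96, ¬mild=1−0.62=0.38, normal=0.25; AND[min(a, b)] → w = 0.25

0.25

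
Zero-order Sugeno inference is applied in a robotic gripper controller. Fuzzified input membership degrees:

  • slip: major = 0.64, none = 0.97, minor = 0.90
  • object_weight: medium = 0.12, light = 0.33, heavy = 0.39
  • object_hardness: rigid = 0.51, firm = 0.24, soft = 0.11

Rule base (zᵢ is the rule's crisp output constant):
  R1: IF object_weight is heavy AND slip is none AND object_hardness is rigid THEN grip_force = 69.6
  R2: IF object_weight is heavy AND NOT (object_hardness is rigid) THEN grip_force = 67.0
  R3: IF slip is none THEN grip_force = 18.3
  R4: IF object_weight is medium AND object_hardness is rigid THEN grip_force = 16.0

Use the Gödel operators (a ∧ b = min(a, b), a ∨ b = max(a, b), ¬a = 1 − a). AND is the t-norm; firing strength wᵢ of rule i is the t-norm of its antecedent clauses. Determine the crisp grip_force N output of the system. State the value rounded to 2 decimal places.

39.01

R1 (z=69.6): heavy=0.39, none=0.97, rigid=0.51; AND[min(a, b)] → w = 0.39
R2 (z=67.0): heavy=0.39, ¬rigid=1−0.51=0.49; AND[min(a, b)] → w = 0.39
R3 (z=18.3): none=0.97 → w = 0.97
R4 (z=16.0): medium=0.12, rigid=0.51; AND[min(a, b)] → w = 0.12
Weighted average = (0.39·69.6 + 0.39·67.0 + 0.97·18.3 + 0.12·16.0) / (0.39 + 0.39 + 0.97 + 0.12)
  = 72.9450 / 1.8700 = 39.01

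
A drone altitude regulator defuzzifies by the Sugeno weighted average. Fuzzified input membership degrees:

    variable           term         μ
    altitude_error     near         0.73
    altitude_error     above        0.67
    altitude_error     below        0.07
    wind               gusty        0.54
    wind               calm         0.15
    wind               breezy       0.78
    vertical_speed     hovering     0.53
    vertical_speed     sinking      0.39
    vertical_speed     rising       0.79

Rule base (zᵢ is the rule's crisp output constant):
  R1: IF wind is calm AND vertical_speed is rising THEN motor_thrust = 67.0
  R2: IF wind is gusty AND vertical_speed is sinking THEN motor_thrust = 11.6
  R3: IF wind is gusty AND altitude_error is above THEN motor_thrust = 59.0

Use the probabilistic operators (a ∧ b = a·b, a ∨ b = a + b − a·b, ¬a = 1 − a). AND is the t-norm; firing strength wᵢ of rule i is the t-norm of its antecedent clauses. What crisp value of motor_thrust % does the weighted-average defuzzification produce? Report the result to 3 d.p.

R1 (z=67.0): calm=0.15, rising=0.79; AND[a·b] → w = 0.1185
R2 (z=11.6): gusty=0.54, sinking=0.39; AND[a·b] → w = 0.2106
R3 (z=59.0): gusty=0.54, above=0.67; AND[a·b] → w = 0.3618
Weighted average = (0.1185·67.0 + 0.2106·11.6 + 0.3618·59.0) / (0.1185 + 0.2106 + 0.3618)
  = 31.7287 / 0.6909 = 45.924

45.924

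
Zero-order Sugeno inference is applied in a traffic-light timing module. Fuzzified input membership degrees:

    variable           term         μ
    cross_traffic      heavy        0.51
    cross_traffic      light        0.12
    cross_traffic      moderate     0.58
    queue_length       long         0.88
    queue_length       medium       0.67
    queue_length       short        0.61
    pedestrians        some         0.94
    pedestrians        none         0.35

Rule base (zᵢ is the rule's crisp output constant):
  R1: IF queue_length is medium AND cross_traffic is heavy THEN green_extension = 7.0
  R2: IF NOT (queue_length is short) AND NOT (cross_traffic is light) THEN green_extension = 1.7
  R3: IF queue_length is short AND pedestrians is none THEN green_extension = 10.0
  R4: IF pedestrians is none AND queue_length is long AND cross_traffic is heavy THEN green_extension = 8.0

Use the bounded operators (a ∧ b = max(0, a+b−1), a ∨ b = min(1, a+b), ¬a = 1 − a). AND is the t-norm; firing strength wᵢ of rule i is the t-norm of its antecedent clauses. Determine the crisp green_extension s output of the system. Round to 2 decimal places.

3.82

R1 (z=7.0): medium=0.67, heavy=0.51; AND[max(0, a+b−1)] → w = 0.18
R2 (z=1.7): ¬short=1−0.61=0.39, ¬light=1−0.12=0.88; AND[max(0, a+b−1)] → w = 0.27
R3 (z=10.0): short=0.61, none=0.35; AND[max(0, a+b−1)] → w = 0.00
R4 (z=8.0): none=0.35, long=0.88, heavy=0.51; AND[max(0, a+b−1)] → w = 0.00
Weighted average = (0.18·7.0 + 0.27·1.7 + 0.00·10.0 + 0.00·8.0) / (0.18 + 0.27 + 0.00 + 0.00)
  = 1.7190 / 0.4500 = 3.82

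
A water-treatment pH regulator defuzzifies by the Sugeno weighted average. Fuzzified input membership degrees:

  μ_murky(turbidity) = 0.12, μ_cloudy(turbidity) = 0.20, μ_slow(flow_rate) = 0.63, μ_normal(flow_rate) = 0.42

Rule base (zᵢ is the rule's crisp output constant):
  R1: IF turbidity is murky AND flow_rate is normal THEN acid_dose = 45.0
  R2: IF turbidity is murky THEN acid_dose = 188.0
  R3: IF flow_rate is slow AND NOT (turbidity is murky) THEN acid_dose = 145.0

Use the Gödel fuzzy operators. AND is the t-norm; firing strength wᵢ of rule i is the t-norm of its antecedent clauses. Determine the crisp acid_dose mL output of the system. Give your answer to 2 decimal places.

R1 (z=45.0): murky=0.12, normal=0.42; AND[min(a, b)] → w = 0.12
R2 (z=188.0): murky=0.12 → w = 0.12
R3 (z=145.0): slow=0.63, ¬murky=1−0.12=0.88; AND[min(a, b)] → w = 0.63
Weighted average = (0.12·45.0 + 0.12·188.0 + 0.63·145.0) / (0.12 + 0.12 + 0.63)
  = 119.3100 / 0.8700 = 137.14

137.14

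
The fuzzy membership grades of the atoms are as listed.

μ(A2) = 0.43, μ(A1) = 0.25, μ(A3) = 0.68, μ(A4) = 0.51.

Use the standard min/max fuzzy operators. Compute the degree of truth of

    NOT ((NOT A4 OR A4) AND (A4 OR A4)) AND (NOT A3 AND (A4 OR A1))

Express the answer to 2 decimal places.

NOT A4 = 1 − 0.51 = 0.49
NOT A4 OR A4 = max(a, b) on (0.49, 0.51) = 0.51
A4 OR A4 = max(a, b) on (0.51, 0.51) = 0.51
(NOT A4 OR A4) AND (A4 OR A4) = min(a, b) on (0.51, 0.51) = 0.51
NOT ((NOT A4 OR A4) AND (A4 OR A4)) = 1 − 0.51 = 0.49
NOT A3 = 1 − 0.68 = 0.32
A4 OR A1 = max(a, b) on (0.51, 0.25) = 0.51
NOT A3 AND (A4 OR A1) = min(a, b) on (0.32, 0.51) = 0.32
NOT ((NOT A4 OR A4) AND (A4 OR A4)) AND (NOT A3 AND (A4 OR A1)) = min(a, b) on (0.49, 0.32) = 0.32

0.32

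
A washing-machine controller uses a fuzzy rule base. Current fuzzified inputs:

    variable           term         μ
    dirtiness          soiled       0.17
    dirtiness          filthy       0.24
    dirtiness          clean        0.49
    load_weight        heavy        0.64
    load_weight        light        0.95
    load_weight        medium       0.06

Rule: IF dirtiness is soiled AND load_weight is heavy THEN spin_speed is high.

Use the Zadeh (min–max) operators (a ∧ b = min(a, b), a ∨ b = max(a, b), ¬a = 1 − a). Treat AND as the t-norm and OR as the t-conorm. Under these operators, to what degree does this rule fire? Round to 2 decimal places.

firing strength: soiled=0.17, heavy=0.64; AND[min(a, b)] → w = 0.17

0.17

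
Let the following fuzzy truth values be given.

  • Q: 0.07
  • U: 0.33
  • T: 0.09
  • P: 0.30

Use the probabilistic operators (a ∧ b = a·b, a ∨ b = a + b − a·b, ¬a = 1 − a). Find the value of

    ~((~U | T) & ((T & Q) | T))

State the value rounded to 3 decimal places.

~U = 1 − 0.3300 = 0.6700
~U | T = a + b − a·b on (0.6700, 0.0900) = 0.6997
T & Q = a·b on (0.0900, 0.0700) = 0.0063
(T & Q) | T = a + b − a·b on (0.0063, 0.0900) = 0.0957
(~U | T) & ((T & Q) | T) = a·b on (0.6997, 0.0957) = 0.0670
~((~U | T) & ((T & Q) | T)) = 1 − 0.0670 = 0.9330

0.933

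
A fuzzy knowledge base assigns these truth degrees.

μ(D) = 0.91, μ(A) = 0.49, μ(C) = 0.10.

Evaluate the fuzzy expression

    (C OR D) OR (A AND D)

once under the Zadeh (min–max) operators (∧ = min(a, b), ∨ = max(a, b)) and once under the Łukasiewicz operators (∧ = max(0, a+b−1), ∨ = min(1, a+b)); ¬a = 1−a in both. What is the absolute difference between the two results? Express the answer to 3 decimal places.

0.090

Under Zadeh (min–max):
  C OR D = max(a, b) on (0.10, 0.91) = 0.91
  A AND D = min(a, b) on (0.49, 0.91) = 0.49
  (C OR D) OR (A AND D) = max(a, b) on (0.91, 0.49) = 0.91
  → value = 0.9100
Under Łukasiewicz:
  C OR D = min(1, a+b) on (0.10, 0.91) = 1.00
  A AND D = max(0, a+b−1) on (0.49, 0.91) = 0.40
  (C OR D) OR (A AND D) = min(1, a+b) on (1.00, 0.40) = 1.00
  → value = 1.0000
|0.9100 − 1.0000| = 0.090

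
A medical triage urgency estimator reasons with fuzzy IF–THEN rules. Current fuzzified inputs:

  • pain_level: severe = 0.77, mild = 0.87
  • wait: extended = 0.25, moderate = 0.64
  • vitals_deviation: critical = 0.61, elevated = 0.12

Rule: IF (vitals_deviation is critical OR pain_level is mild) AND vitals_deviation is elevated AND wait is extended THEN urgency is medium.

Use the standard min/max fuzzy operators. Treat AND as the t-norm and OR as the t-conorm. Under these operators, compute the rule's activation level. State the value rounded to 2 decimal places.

firing strength: (critical=0.61 OR mild=0.87) = 0.87; AND[min(a, b)] with elevated=0.12, extended=0.25 → w = 0.12

0.12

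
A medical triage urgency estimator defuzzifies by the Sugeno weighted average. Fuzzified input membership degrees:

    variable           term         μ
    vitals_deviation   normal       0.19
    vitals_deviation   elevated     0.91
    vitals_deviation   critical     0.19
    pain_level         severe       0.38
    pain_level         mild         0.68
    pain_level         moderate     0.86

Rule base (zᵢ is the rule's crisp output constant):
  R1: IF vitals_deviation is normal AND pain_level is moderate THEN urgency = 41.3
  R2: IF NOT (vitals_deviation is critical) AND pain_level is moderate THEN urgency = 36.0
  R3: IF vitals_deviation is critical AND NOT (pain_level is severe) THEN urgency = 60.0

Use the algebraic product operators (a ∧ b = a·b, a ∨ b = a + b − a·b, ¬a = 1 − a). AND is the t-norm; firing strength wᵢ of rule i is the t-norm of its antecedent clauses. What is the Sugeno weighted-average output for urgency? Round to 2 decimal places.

R1 (z=41.3): normal=0.19, moderate=0.86; AND[a·b] → w = 0.1634
R2 (z=36.0): ¬critical=1−0.19=0.81, moderate=0.86; AND[a·b] → w = 0.6966
R3 (z=60.0): critical=0.19, ¬severe=1−0.38=0.62; AND[a·b] → w = 0.1178
Weighted average = (0.1634·41.3 + 0.6966·36.0 + 0.1178·60.0) / (0.1634 + 0.6966 + 0.1178)
  = 38.8940 / 0.9778 = 39.78

39.78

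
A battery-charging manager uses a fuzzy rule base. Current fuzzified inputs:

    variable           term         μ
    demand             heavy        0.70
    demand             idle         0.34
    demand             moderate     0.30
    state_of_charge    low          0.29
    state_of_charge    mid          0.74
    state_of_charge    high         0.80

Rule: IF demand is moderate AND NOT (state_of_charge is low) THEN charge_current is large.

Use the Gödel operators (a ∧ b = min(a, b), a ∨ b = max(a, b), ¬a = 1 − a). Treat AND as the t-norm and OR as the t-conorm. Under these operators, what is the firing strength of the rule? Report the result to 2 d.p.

0.30

firing strength: moderate=0.30, ¬low=1−0.29=0.71; AND[min(a, b)] → w = 0.30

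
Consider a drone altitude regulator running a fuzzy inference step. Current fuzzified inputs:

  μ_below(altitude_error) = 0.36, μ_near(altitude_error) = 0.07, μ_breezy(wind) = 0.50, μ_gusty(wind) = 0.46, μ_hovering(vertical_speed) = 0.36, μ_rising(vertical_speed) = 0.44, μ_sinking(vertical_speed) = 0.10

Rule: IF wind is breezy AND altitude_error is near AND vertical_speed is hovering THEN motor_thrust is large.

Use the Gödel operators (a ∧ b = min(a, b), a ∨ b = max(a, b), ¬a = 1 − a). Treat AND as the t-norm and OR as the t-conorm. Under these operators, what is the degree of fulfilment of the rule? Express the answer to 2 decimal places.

firing strength: breezy=0.50, near=0.07, hovering=0.36; AND[min(a, b)] → w = 0.07

0.07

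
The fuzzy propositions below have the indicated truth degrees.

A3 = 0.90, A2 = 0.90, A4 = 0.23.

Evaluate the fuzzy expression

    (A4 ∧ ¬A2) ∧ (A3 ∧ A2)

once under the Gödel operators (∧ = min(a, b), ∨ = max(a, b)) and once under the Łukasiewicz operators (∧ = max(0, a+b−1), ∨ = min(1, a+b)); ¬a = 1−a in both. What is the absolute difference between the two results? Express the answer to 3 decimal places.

0.100

Under Gödel:
  ¬A2 = 1 − 0.90 = 0.10
  A4 ∧ ¬A2 = min(a, b) on (0.23, 0.10) = 0.10
  A3 ∧ A2 = min(a, b) on (0.90, 0.90) = 0.90
  (A4 ∧ ¬A2) ∧ (A3 ∧ A2) = min(a, b) on (0.10, 0.90) = 0.10
  → value = 0.1000
Under Łukasiewicz:
  ¬A2 = 1 − 0.90 = 0.10
  A4 ∧ ¬A2 = max(0, a+b−1) on (0.23, 0.10) = 0.00
  A3 ∧ A2 = max(0, a+b−1) on (0.90, 0.90) = 0.80
  (A4 ∧ ¬A2) ∧ (A3 ∧ A2) = max(0, a+b−1) on (0.00, 0.80) = 0.00
  → value = 0.0000
|0.1000 − 0.0000| = 0.100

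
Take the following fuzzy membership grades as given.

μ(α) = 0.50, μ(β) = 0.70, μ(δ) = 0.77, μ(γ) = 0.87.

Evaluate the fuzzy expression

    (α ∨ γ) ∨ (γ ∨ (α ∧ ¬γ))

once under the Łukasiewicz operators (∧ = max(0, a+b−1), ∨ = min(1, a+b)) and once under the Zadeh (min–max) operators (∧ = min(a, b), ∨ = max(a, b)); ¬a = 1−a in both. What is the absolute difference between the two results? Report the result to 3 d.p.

0.130

Under Łukasiewicz:
  α ∨ γ = min(1, a+b) on (0.50, 0.87) = 1.00
  ¬γ = 1 − 0.87 = 0.13
  α ∧ ¬γ = max(0, a+b−1) on (0.50, 0.13) = 0.00
  γ ∨ (α ∧ ¬γ) = min(1, a+b) on (0.87, 0.00) = 0.87
  (α ∨ γ) ∨ (γ ∨ (α ∧ ¬γ)) = min(1, a+b) on (1.00, 0.87) = 1.00
  → value = 1.0000
Under Zadeh (min–max):
  α ∨ γ = max(a, b) on (0.50, 0.87) = 0.87
  ¬γ = 1 − 0.87 = 0.13
  α ∧ ¬γ = min(a, b) on (0.50, 0.13) = 0.13
  γ ∨ (α ∧ ¬γ) = max(a, b) on (0.87, 0.13) = 0.87
  (α ∨ γ) ∨ (γ ∨ (α ∧ ¬γ)) = max(a, b) on (0.87, 0.87) = 0.87
  → value = 0.8700
|1.0000 − 0.8700| = 0.130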